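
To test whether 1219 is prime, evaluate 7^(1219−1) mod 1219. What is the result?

1070

7^1 ≡ 7 (mod 1219)
7^2 ≡ 7^2 = 49 ≡ 49 (mod 1219)
7^4 ≡ 49^2 = 2401 ≡ 1182 (mod 1219)
7^8 ≡ 1182^2 = 1397124 ≡ 150 (mod 1219)
7^16 ≡ 150^2 = 22500 ≡ 558 (mod 1219)
7^32 ≡ 558^2 = 311364 ≡ 519 (mod 1219)
7^64 ≡ 519^2 = 269361 ≡ 1181 (mod 1219)
7^128 ≡ 1181^2 = 1394761 ≡ 225 (mod 1219)
7^256 ≡ 225^2 = 50625 ≡ 646 (mod 1219)
7^512 ≡ 646^2 = 417316 ≡ 418 (mod 1219)
7^1024 ≡ 418^2 = 174724 ≡ 407 (mod 1219)
1218 = 1024 + 128 + 64 + 2 in binary powers of 2.
So 7^1218 ≡ 407 · 225 · 1181 · 49 ≡ 1070 (mod 1219).
Since 1070 ≠ 1, base 7 is a Fermat witness: 1219 is composite.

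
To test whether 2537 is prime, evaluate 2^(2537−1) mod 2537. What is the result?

2^1 ≡ 2 (mod 2537)
2^2 ≡ 2^2 = 4 ≡ 4 (mod 2537)
2^4 ≡ 4^2 = 16 ≡ 16 (mod 2537)
2^8 ≡ 16^2 = 256 ≡ 256 (mod 2537)
2^16 ≡ 256^2 = 65536 ≡ 2111 (mod 2537)
2^32 ≡ 2111^2 = 4456321 ≡ 1349 (mod 2537)
2^64 ≡ 1349^2 = 1819801 ≡ 772 (mod 2537)
2^128 ≡ 772^2 = 595984 ≡ 2326 (mod 2537)
2^256 ≡ 2326^2 = 5410276 ≡ 1392 (mod 2537)
2^512 ≡ 1392^2 = 1937664 ≡ 1933 (mod 2537)
2^1024 ≡ 1933^2 = 3736489 ≡ 2025 (mod 2537)
2^2048 ≡ 2025^2 = 4100625 ≡ 833 (mod 2537)
2536 = 2048 + 256 + 128 + 64 + 32 + 8 in binary powers of 2.
So 2^2536 ≡ 833 · 1392 · 2326 · 772 · 1349 · 256 ≡ 2369 (mod 2537).
Since 2369 ≠ 1, base 2 is a Fermat witness: 2537 is composite.

2369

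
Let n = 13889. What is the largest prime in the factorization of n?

43

13889 = 17 · 817
817 = 19 · 43
43 is prime.
So 13889 = 17 · 19 · 43; the largest prime factor is 43.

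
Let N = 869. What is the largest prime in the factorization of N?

869 = 11 · 79
79 is prime.
So 869 = 11 · 79; the largest prime factor is 79.

79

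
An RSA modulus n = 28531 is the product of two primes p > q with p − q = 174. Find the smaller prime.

103

Since p = q + 174, we have 28531 = q(q + 174), so q² + 174q − 28531 = 0.
Discriminant: 174² + 4·28531 = 30276 + 114124 = 144400; √144400 = 380.
q = (−174 + 380)/2 = 103, and p = q + 174 = 277.
Check: 103 · 277 = 28531.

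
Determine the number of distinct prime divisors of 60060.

6

60060 = 2^2 · 15015
15015 = 3 · 5005
5005 = 5 · 1001
1001 = 7 · 143
143 = 11 · 13
60060 = 2^2 · 3 · 5 · 7 · 11 · 13, which has 6 distinct prime factors.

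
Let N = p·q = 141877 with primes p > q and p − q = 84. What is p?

Since p = q + 84, we have 141877 = q(q + 84), so q² + 84q − 141877 = 0.
Discriminant: 84² + 4·141877 = 7056 + 567508 = 574564; √574564 = 758.
q = (−84 + 758)/2 = 337, and p = q + 84 = 421.
Check: 337 · 421 = 141877.

421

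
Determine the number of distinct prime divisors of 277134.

6

277134 = 2 · 138567
138567 = 3 · 46189
46189 = 11 · 4199
4199 = 13 · 323
323 = 17 · 19
277134 = 2 · 3 · 11 · 13 · 17 · 19, which has 6 distinct prime factors.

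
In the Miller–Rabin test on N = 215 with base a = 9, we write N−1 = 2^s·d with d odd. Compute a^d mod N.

124

215 − 1 = 214 = 2^1 · 107, so d = 107.
9^1 ≡ 9 (mod 215)
9^2 ≡ 9^2 = 81 ≡ 81 (mod 215)
9^4 ≡ 81^2 = 6561 ≡ 111 (mod 215)
9^8 ≡ 111^2 = 12321 ≡ 66 (mod 215)
9^16 ≡ 66^2 = 4356 ≡ 56 (mod 215)
9^32 ≡ 56^2 = 3136 ≡ 126 (mod 215)
9^64 ≡ 126^2 = 15876 ≡ 181 (mod 215)
107 = 64 + 32 + 8 + 2 + 1 in binary powers of 2.
So 9^107 ≡ 181 · 126 · 66 · 81 · 9 ≡ 124 (mod 215).
Squaring chain: 124; never reaches −1, so base 9 is a Miller–Rabin witness that 215 is composite.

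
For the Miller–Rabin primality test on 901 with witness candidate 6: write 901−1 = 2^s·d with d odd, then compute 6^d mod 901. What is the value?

771

901 − 1 = 900 = 2^2 · 225, so d = 225.
6^1 ≡ 6 (mod 901)
6^2 ≡ 6^2 = 36 ≡ 36 (mod 901)
6^4 ≡ 36^2 = 1296 ≡ 395 (mod 901)
6^8 ≡ 395^2 = 156025 ≡ 152 (mod 901)
6^16 ≡ 152^2 = 23104 ≡ 579 (mod 901)
6^32 ≡ 579^2 = 335241 ≡ 69 (mod 901)
6^64 ≡ 69^2 = 4761 ≡ 256 (mod 901)
6^128 ≡ 256^2 = 65536 ≡ 664 (mod 901)
225 = 128 + 64 + 32 + 1 in binary powers of 2.
So 6^225 ≡ 664 · 256 · 69 · 6 ≡ 771 (mod 901).
Squaring chain: 771 → 682; never reaches −1, so base 6 is a Miller–Rabin witness that 901 is composite.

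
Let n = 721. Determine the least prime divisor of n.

7

721 is odd.
Digit sum 10, not divisible by 3.
Ends in 1: not divisible by 5.
7: 721 = 7·103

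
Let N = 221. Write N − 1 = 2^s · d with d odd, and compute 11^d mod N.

54

221 − 1 = 220 = 2^2 · 55, so d = 55.
11^1 ≡ 11 (mod 221)
11^2 ≡ 11^2 = 121 ≡ 121 (mod 221)
11^4 ≡ 121^2 = 14641 ≡ 55 (mod 221)
11^8 ≡ 55^2 = 3025 ≡ 152 (mod 221)
11^16 ≡ 152^2 = 23104 ≡ 120 (mod 221)
11^32 ≡ 120^2 = 14400 ≡ 35 (mod 221)
55 = 32 + 16 + 4 + 2 + 1 in binary powers of 2.
So 11^55 ≡ 35 · 120 · 55 · 121 · 11 ≡ 54 (mod 221).
Squaring chain: 54 → 43; never reaches −1, so base 11 is a Miller–Rabin witness that 221 is composite.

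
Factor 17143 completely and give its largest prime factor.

79

17143 = 7 · 2449
2449 = 31 · 79
79 is prime.
So 17143 = 7 · 31 · 79; the largest prime factor is 79.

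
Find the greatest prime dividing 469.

469 = 7 · 67
67 is prime.
So 469 = 7 · 67; the largest prime factor is 67.

67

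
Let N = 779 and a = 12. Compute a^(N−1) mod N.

12^1 ≡ 12 (mod 779)
12^2 ≡ 12^2 = 144 ≡ 144 (mod 779)
12^4 ≡ 144^2 = 20736 ≡ 482 (mod 779)
12^8 ≡ 482^2 = 232324 ≡ 182 (mod 779)
12^16 ≡ 182^2 = 33124 ≡ 406 (mod 779)
12^32 ≡ 406^2 = 164836 ≡ 467 (mod 779)
12^64 ≡ 467^2 = 218089 ≡ 748 (mod 779)
12^128 ≡ 748^2 = 559504 ≡ 182 (mod 779)
12^256 ≡ 182^2 = 33124 ≡ 406 (mod 779)
12^512 ≡ 406^2 = 164836 ≡ 467 (mod 779)
778 = 512 + 256 + 8 + 2 in binary powers of 2.
So 12^778 ≡ 467 · 406 · 182 · 144 ≡ 121 (mod 779).
Since 121 ≠ 1, base 12 is a Fermat witness: 779 is composite.

121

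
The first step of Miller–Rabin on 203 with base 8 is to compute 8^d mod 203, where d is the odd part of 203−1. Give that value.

155

203 − 1 = 202 = 2^1 · 101, so d = 101.
8^1 ≡ 8 (mod 203)
8^2 ≡ 8^2 = 64 ≡ 64 (mod 203)
8^4 ≡ 64^2 = 4096 ≡ 36 (mod 203)
8^8 ≡ 36^2 = 1296 ≡ 78 (mod 203)
8^16 ≡ 78^2 = 6084 ≡ 197 (mod 203)
8^32 ≡ 197^2 = 38809 ≡ 36 (mod 203)
8^64 ≡ 36^2 = 1296 ≡ 78 (mod 203)
101 = 64 + 32 + 4 + 1 in binary powers of 2.
So 8^101 ≡ 78 · 36 · 36 · 8 ≡ 155 (mod 203).
Squaring chain: 155; never reaches −1, so base 8 is a Miller–Rabin witness that 203 is composite.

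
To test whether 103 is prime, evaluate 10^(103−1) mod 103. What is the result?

10^1 ≡ 10 (mod 103)
10^2 ≡ 10^2 = 100 ≡ 100 (mod 103)
10^4 ≡ 100^2 = 10000 ≡ 9 (mod 103)
10^8 ≡ 9^2 = 81 ≡ 81 (mod 103)
10^16 ≡ 81^2 = 6561 ≡ 72 (mod 103)
10^32 ≡ 72^2 = 5184 ≡ 34 (mod 103)
10^64 ≡ 34^2 = 1156 ≡ 23 (mod 103)
102 = 64 + 32 + 4 + 2 in binary powers of 2.
So 10^102 ≡ 23 · 34 · 9 · 100 ≡ 1 (mod 103).
Since the result is 1, base 10 gives no evidence that 103 is composite.

1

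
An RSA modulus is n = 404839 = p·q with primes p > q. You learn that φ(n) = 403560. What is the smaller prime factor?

φ(n) = (p−1)(q−1) = n − (p+q) + 1, so p + q = 404839 − 403560 + 1 = 1280.
p and q are the roots of t² − 1280t + 404839 = 0.
Discriminant: 1280² − 4·404839 = 1638400 − 1619356 = 19044; √19044 = 138.
q = (1280 − 138)/2 = 571, p = (1280 + 138)/2 = 709.
Check: 571 · 709 = 404839.

571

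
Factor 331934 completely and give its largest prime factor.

97

331934 = 2 · 165967
165967 = 29 · 5723
5723 = 59 · 97
97 is prime.
So 331934 = 2 · 29 · 59 · 97; the largest prime factor is 97.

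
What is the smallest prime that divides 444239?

444239 is odd.
Digit sum 26, not divisible by 3.
Ends in 9: not divisible by 5.
7: 444239 = 7·63462 + 5
11: 444239 = 11·40385 + 4
13: 444239 = 13·34172 + 3
17: 444239 = 17·26131 + 12
19: 444239 = 19·23381

19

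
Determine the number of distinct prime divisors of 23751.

4

23751 = 3^2 · 2639
2639 = 7 · 377
377 = 13 · 29
23751 = 3^2 · 7 · 13 · 29, which has 4 distinct prime factors.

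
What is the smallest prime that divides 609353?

37

609353 is odd.
Digit sum 26, not divisible by 3.
Ends in 3: not divisible by 5.
7: 609353 = 7·87050 + 3
11: 609353 = 11·55395 + 8
13: 609353 = 13·46873 + 4
17: 609353 = 17·35844 + 5
19: 609353 = 19·32071 + 4
23: 609353 = 23·26493 + 14
29: 609353 = 29·21012 + 5
31: 609353 = 31·19656 + 17
37: 609353 = 37·16469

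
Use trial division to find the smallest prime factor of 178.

178 is even: 2 divides it.

2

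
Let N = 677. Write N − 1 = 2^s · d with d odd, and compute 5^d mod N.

677 − 1 = 676 = 2^2 · 169, so d = 169.
5^1 ≡ 5 (mod 677)
5^2 ≡ 5^2 = 25 ≡ 25 (mod 677)
5^4 ≡ 25^2 = 625 ≡ 625 (mod 677)
5^8 ≡ 625^2 = 390625 ≡ 673 (mod 677)
5^16 ≡ 673^2 = 452929 ≡ 16 (mod 677)
5^32 ≡ 16^2 = 256 ≡ 256 (mod 677)
5^64 ≡ 256^2 = 65536 ≡ 544 (mod 677)
5^128 ≡ 544^2 = 295936 ≡ 87 (mod 677)
169 = 128 + 32 + 8 + 1 in binary powers of 2.
So 5^169 ≡ 87 · 256 · 673 · 5 ≡ 26 (mod 677).
Squaring chain: 26 → 676; reaches −1, so base 5 does not prove 677 composite.

26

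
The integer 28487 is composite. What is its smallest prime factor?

28487 is odd.
Digit sum 29, not divisible by 3.
Ends in 7: not divisible by 5.
7: 28487 = 7·4069 + 4
11: 28487 = 11·2589 + 8
13: 28487 = 13·2191 + 4
17: 28487 = 17·1675 + 12
19: 28487 = 19·1499 + 6
23: 28487 = 23·1238 + 13
29: 28487 = 29·982 + 9
31: 28487 = 31·918 + 29
37: 28487 = 37·769 + 34
41: 28487 = 41·694 + 33
43: 28487 = 43·662 + 21
47: 28487 = 47·606 + 5
53: 28487 = 53·537 + 26
59: 28487 = 59·482 + 49
61: 28487 = 61·467

61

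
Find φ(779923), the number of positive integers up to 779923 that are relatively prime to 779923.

747936

Factor: 779923 = 37 · 107 · 197.
φ(779923) = (37−1) · (107−1) · (197−1) = 36 · 106 · 196 = 747936.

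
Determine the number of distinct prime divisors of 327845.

327845 = 5 · 65569
65569 = 7 · 9367
9367 = 17 · 551
551 = 19 · 29
327845 = 5 · 7 · 17 · 19 · 29, which has 5 distinct prime factors.

5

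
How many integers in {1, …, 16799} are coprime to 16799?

Factor: 16799 = 107 · 157.
φ(16799) = (107−1) · (157−1) = 106 · 156 = 16536.

16536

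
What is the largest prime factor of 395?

79

395 = 5 · 79
79 is prime.
So 395 = 5 · 79; the largest prime factor is 79.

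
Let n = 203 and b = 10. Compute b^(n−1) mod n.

10^1 ≡ 10 (mod 203)
10^2 ≡ 10^2 = 100 ≡ 100 (mod 203)
10^4 ≡ 100^2 = 10000 ≡ 53 (mod 203)
10^8 ≡ 53^2 = 2809 ≡ 170 (mod 203)
10^16 ≡ 170^2 = 28900 ≡ 74 (mod 203)
10^32 ≡ 74^2 = 5476 ≡ 198 (mod 203)
10^64 ≡ 198^2 = 39204 ≡ 25 (mod 203)
10^128 ≡ 25^2 = 625 ≡ 16 (mod 203)
202 = 128 + 64 + 8 + 2 in binary powers of 2.
So 10^202 ≡ 16 · 25 · 170 · 100 ≡ 109 (mod 203).
Since 109 ≠ 1, base 10 is a Fermat witness: 203 is composite.

109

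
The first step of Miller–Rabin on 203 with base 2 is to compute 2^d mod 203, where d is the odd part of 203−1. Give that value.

203 − 1 = 202 = 2^1 · 101, so d = 101.
2^1 ≡ 2 (mod 203)
2^2 ≡ 2^2 = 4 ≡ 4 (mod 203)
2^4 ≡ 4^2 = 16 ≡ 16 (mod 203)
2^8 ≡ 16^2 = 256 ≡ 53 (mod 203)
2^16 ≡ 53^2 = 2809 ≡ 170 (mod 203)
2^32 ≡ 170^2 = 28900 ≡ 74 (mod 203)
2^64 ≡ 74^2 = 5476 ≡ 198 (mod 203)
101 = 64 + 32 + 4 + 1 in binary powers of 2.
So 2^101 ≡ 198 · 74 · 16 · 2 ≡ 137 (mod 203).
Squaring chain: 137; never reaches −1, so base 2 is a Miller–Rabin witness that 203 is composite.

137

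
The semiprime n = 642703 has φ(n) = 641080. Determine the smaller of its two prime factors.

φ(n) = (p−1)(q−1) = n − (p+q) + 1, so p + q = 642703 − 641080 + 1 = 1624.
p and q are the roots of t² − 1624t + 642703 = 0.
Discriminant: 1624² − 4·642703 = 2637376 − 2570812 = 66564; √66564 = 258.
q = (1624 − 258)/2 = 683, p = (1624 + 258)/2 = 941.
Check: 683 · 941 = 642703.

683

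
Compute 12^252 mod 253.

12^1 ≡ 12 (mod 253)
12^2 ≡ 12^2 = 144 ≡ 144 (mod 253)
12^4 ≡ 144^2 = 20736 ≡ 243 (mod 253)
12^8 ≡ 243^2 = 59049 ≡ 100 (mod 253)
12^16 ≡ 100^2 = 10000 ≡ 133 (mod 253)
12^32 ≡ 133^2 = 17689 ≡ 232 (mod 253)
12^64 ≡ 232^2 = 53824 ≡ 188 (mod 253)
12^128 ≡ 188^2 = 35344 ≡ 177 (mod 253)
252 = 128 + 64 + 32 + 16 + 8 + 4 in binary powers of 2.
So 12^252 ≡ 177 · 188 · 232 · 133 · 100 · 243 ≡ 232 (mod 253).
Since 232 ≠ 1, base 12 is a Fermat witness: 253 is composite.

232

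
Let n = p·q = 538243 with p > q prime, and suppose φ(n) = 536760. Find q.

631

φ(n) = (p−1)(q−1) = n − (p+q) + 1, so p + q = 538243 − 536760 + 1 = 1484.
p and q are the roots of t² − 1484t + 538243 = 0.
Discriminant: 1484² − 4·538243 = 2202256 − 2152972 = 49284; √49284 = 222.
q = (1484 − 222)/2 = 631, p = (1484 + 222)/2 = 853.
Check: 631 · 853 = 538243.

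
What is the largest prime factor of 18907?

73

18907 = 7 · 2701
2701 = 37 · 73
73 is prime.
So 18907 = 7 · 37 · 73; the largest prime factor is 73.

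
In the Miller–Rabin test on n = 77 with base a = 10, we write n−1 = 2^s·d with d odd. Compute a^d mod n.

77 − 1 = 76 = 2^2 · 19, so d = 19.
10^1 ≡ 10 (mod 77)
10^2 ≡ 10^2 = 100 ≡ 23 (mod 77)
10^4 ≡ 23^2 = 529 ≡ 67 (mod 77)
10^8 ≡ 67^2 = 4489 ≡ 23 (mod 77)
10^16 ≡ 23^2 = 529 ≡ 67 (mod 77)
19 = 16 + 2 + 1 in binary powers of 2.
So 10^19 ≡ 67 · 23 · 10 ≡ 10 (mod 77).
Squaring chain: 10 → 23; never reaches −1, so base 10 is a Miller–Rabin witness that 77 is composite.

10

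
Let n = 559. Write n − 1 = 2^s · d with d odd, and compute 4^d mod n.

559 − 1 = 558 = 2^1 · 279, so d = 279.
4^1 ≡ 4 (mod 559)
4^2 ≡ 4^2 = 16 ≡ 16 (mod 559)
4^4 ≡ 16^2 = 256 ≡ 256 (mod 559)
4^8 ≡ 256^2 = 65536 ≡ 133 (mod 559)
4^16 ≡ 133^2 = 17689 ≡ 360 (mod 559)
4^32 ≡ 360^2 = 129600 ≡ 471 (mod 559)
4^64 ≡ 471^2 = 221841 ≡ 477 (mod 559)
4^128 ≡ 477^2 = 227529 ≡ 16 (mod 559)
4^256 ≡ 16^2 = 256 ≡ 256 (mod 559)
279 = 256 + 16 + 4 + 2 + 1 in binary powers of 2.
So 4^279 ≡ 256 · 360 · 256 · 16 · 4 ≡ 441 (mod 559).
Squaring chain: 441; never reaches −1, so base 4 is a Miller–Rabin witness that 559 is composite.

441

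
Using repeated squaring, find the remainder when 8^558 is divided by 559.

8^1 ≡ 8 (mod 559)
8^2 ≡ 8^2 = 64 ≡ 64 (mod 559)
8^4 ≡ 64^2 = 4096 ≡ 183 (mod 559)
8^8 ≡ 183^2 = 33489 ≡ 508 (mod 559)
8^16 ≡ 508^2 = 258064 ≡ 365 (mod 559)
8^32 ≡ 365^2 = 133225 ≡ 183 (mod 559)
8^64 ≡ 183^2 = 33489 ≡ 508 (mod 559)
8^128 ≡ 508^2 = 258064 ≡ 365 (mod 559)
8^256 ≡ 365^2 = 133225 ≡ 183 (mod 559)
8^512 ≡ 183^2 = 33489 ≡ 508 (mod 559)
558 = 512 + 32 + 8 + 4 + 2 in binary powers of 2.
So 8^558 ≡ 508 · 183 · 508 · 183 · 64 ≡ 428 (mod 559).
Since 428 ≠ 1, base 8 is a Fermat witness: 559 is composite.

428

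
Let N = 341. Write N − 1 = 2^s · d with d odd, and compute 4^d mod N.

1

341 − 1 = 340 = 2^2 · 85, so d = 85.
4^1 ≡ 4 (mod 341)
4^2 ≡ 4^2 = 16 ≡ 16 (mod 341)
4^4 ≡ 16^2 = 256 ≡ 256 (mod 341)
4^8 ≡ 256^2 = 65536 ≡ 64 (mod 341)
4^16 ≡ 64^2 = 4096 ≡ 4 (mod 341)
4^32 ≡ 4^2 = 16 ≡ 16 (mod 341)
4^64 ≡ 16^2 = 256 ≡ 256 (mod 341)
85 = 64 + 16 + 4 + 1 in binary powers of 2.
So 4^85 ≡ 256 · 4 · 256 · 4 ≡ 1 (mod 341).
Since 4^d ≡ 1 (mod 341), base 4 does not prove 341 composite.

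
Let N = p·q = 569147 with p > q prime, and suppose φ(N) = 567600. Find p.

φ(n) = (p−1)(q−1) = n − (p+q) + 1, so p + q = 569147 − 567600 + 1 = 1548.
p and q are the roots of t² − 1548t + 569147 = 0.
Discriminant: 1548² − 4·569147 = 2396304 − 2276588 = 119716; √119716 = 346.
q = (1548 − 346)/2 = 601, p = (1548 + 346)/2 = 947.
Check: 601 · 947 = 569147.

947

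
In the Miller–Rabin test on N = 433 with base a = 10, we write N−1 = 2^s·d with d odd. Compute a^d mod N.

282

433 − 1 = 432 = 2^4 · 27, so d = 27.
10^1 ≡ 10 (mod 433)
10^2 ≡ 10^2 = 100 ≡ 100 (mod 433)
10^4 ≡ 100^2 = 10000 ≡ 41 (mod 433)
10^8 ≡ 41^2 = 1681 ≡ 382 (mod 433)
10^16 ≡ 382^2 = 145924 ≡ 3 (mod 433)
27 = 16 + 8 + 2 + 1 in binary powers of 2.
So 10^27 ≡ 3 · 382 · 100 · 10 ≡ 282 (mod 433).
Squaring chain: 282 → 285 → 254 → 432; reaches −1, so base 10 does not prove 433 composite.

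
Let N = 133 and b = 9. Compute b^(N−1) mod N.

106

9^1 ≡ 9 (mod 133)
9^2 ≡ 9^2 = 81 ≡ 81 (mod 133)
9^4 ≡ 81^2 = 6561 ≡ 44 (mod 133)
9^8 ≡ 44^2 = 1936 ≡ 74 (mod 133)
9^16 ≡ 74^2 = 5476 ≡ 23 (mod 133)
9^32 ≡ 23^2 = 529 ≡ 130 (mod 133)
9^64 ≡ 130^2 = 16900 ≡ 9 (mod 133)
9^128 ≡ 9^2 = 81 ≡ 81 (mod 133)
132 = 128 + 4 in binary powers of 2.
So 9^132 ≡ 81 · 44 ≡ 106 (mod 133).
Since 106 ≠ 1, base 9 is a Fermat witness: 133 is composite.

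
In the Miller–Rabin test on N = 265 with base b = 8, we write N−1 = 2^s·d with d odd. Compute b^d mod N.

58

265 − 1 = 264 = 2^3 · 33, so d = 33.
8^1 ≡ 8 (mod 265)
8^2 ≡ 8^2 = 64 ≡ 64 (mod 265)
8^4 ≡ 64^2 = 4096 ≡ 121 (mod 265)
8^8 ≡ 121^2 = 14641 ≡ 66 (mod 265)
8^16 ≡ 66^2 = 4356 ≡ 116 (mod 265)
8^32 ≡ 116^2 = 13456 ≡ 206 (mod 265)
33 = 32 + 1 in binary powers of 2.
So 8^33 ≡ 206 · 8 ≡ 58 (mod 265).
Squaring chain: 58 → 184 → 201; never reaches −1, so base 8 is a Miller–Rabin witness that 265 is composite.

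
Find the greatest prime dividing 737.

737 = 11 · 67
67 is prime.
So 737 = 11 · 67; the largest prime factor is 67.

67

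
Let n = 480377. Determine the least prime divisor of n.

19

480377 is odd.
Digit sum 29, not divisible by 3.
Ends in 7: not divisible by 5.
7: 480377 = 7·68625 + 2
11: 480377 = 11·43670 + 7
13: 480377 = 13·36952 + 1
17: 480377 = 17·28257 + 8
19: 480377 = 19·25283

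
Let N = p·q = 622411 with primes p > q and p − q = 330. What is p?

Since p = q + 330, we have 622411 = q(q + 330), so q² + 330q − 622411 = 0.
Discriminant: 330² + 4·622411 = 108900 + 2489644 = 2598544; √2598544 = 1612.
q = (−330 + 1612)/2 = 641, and p = q + 330 = 971.
Check: 641 · 971 = 622411.

971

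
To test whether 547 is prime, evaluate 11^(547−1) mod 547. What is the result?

11^1 ≡ 11 (mod 547)
11^2 ≡ 11^2 = 121 ≡ 121 (mod 547)
11^4 ≡ 121^2 = 14641 ≡ 419 (mod 547)
11^8 ≡ 419^2 = 175561 ≡ 521 (mod 547)
11^16 ≡ 521^2 = 271441 ≡ 129 (mod 547)
11^32 ≡ 129^2 = 16641 ≡ 231 (mod 547)
11^64 ≡ 231^2 = 53361 ≡ 302 (mod 547)
11^128 ≡ 302^2 = 91204 ≡ 402 (mod 547)
11^256 ≡ 402^2 = 161604 ≡ 239 (mod 547)
11^512 ≡ 239^2 = 57121 ≡ 233 (mod 547)
546 = 512 + 32 + 2 in binary powers of 2.
So 11^546 ≡ 233 · 231 · 121 ≡ 1 (mod 547).
Since the result is 1, base 11 gives no evidence that 547 is composite.

1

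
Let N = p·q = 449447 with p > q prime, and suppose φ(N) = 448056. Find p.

φ(n) = (p−1)(q−1) = n − (p+q) + 1, so p + q = 449447 − 448056 + 1 = 1392.
p and q are the roots of t² − 1392t + 449447 = 0.
Discriminant: 1392² − 4·449447 = 1937664 − 1797788 = 139876; √139876 = 374.
q = (1392 − 374)/2 = 509, p = (1392 + 374)/2 = 883.
Check: 509 · 883 = 449447.

883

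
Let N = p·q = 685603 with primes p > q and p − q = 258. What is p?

Since p = q + 258, we have 685603 = q(q + 258), so q² + 258q − 685603 = 0.
Discriminant: 258² + 4·685603 = 66564 + 2742412 = 2808976; √2808976 = 1676.
q = (−258 + 1676)/2 = 709, and p = q + 258 = 967.
Check: 709 · 967 = 685603.

967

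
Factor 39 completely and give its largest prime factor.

39 = 3 · 13
13 is prime.
So 39 = 3 · 13; the largest prime factor is 13.

13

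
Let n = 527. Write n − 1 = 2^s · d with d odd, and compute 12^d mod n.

177

527 − 1 = 526 = 2^1 · 263, so d = 263.
12^1 ≡ 12 (mod 527)
12^2 ≡ 12^2 = 144 ≡ 144 (mod 527)
12^4 ≡ 144^2 = 20736 ≡ 183 (mod 527)
12^8 ≡ 183^2 = 33489 ≡ 288 (mod 527)
12^16 ≡ 288^2 = 82944 ≡ 205 (mod 527)
12^32 ≡ 205^2 = 42025 ≡ 392 (mod 527)
12^64 ≡ 392^2 = 153664 ≡ 307 (mod 527)
12^128 ≡ 307^2 = 94249 ≡ 443 (mod 527)
12^256 ≡ 443^2 = 196249 ≡ 205 (mod 527)
263 = 256 + 4 + 2 + 1 in binary powers of 2.
So 12^263 ≡ 205 · 183 · 144 · 12 ≡ 177 (mod 527).
Squaring chain: 177; never reaches −1, so base 12 is a Miller–Rabin witness that 527 is composite.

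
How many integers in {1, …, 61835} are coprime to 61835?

Factor: 61835 = 5 · 83 · 149.
φ(61835) = (5−1) · (83−1) · (149−1) = 4 · 82 · 148 = 48544.

48544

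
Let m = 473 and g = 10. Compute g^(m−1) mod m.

10^1 ≡ 10 (mod 473)
10^2 ≡ 10^2 = 100 ≡ 100 (mod 473)
10^4 ≡ 100^2 = 10000 ≡ 67 (mod 473)
10^8 ≡ 67^2 = 4489 ≡ 232 (mod 473)
10^16 ≡ 232^2 = 53824 ≡ 375 (mod 473)
10^32 ≡ 375^2 = 140625 ≡ 144 (mod 473)
10^64 ≡ 144^2 = 20736 ≡ 397 (mod 473)
10^128 ≡ 397^2 = 157609 ≡ 100 (mod 473)
10^256 ≡ 100^2 = 10000 ≡ 67 (mod 473)
472 = 256 + 128 + 64 + 16 + 8 in binary powers of 2.
So 10^472 ≡ 67 · 100 · 397 · 375 · 232 ≡ 23 (mod 473).
Since 23 ≠ 1, base 10 is a Fermat witness: 473 is composite.

23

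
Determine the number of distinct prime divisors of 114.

114 = 2 · 57
57 = 3 · 19
114 = 2 · 3 · 19, which has 3 distinct prime factors.

3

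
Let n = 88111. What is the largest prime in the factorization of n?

88111 = 17 · 5183
5183 = 71 · 73
73 is prime.
So 88111 = 17 · 71 · 73; the largest prime factor is 73.

73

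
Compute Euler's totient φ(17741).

17472

Factor: 17741 = 113 · 157.
φ(17741) = (113−1) · (157−1) = 112 · 156 = 17472.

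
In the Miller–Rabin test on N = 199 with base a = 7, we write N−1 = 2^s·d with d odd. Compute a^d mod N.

1

199 − 1 = 198 = 2^1 · 99, so d = 99.
7^1 ≡ 7 (mod 199)
7^2 ≡ 7^2 = 49 ≡ 49 (mod 199)
7^4 ≡ 49^2 = 2401 ≡ 13 (mod 199)
7^8 ≡ 13^2 = 169 ≡ 169 (mod 199)
7^16 ≡ 169^2 = 28561 ≡ 104 (mod 199)
7^32 ≡ 104^2 = 10816 ≡ 70 (mod 199)
7^64 ≡ 70^2 = 4900 ≡ 124 (mod 199)
99 = 64 + 32 + 2 + 1 in binary powers of 2.
So 7^99 ≡ 124 · 70 · 49 · 7 ≡ 1 (mod 199).
Since 7^d ≡ 1 (mod 199), base 7 does not prove 199 composite.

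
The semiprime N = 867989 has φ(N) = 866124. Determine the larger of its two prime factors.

φ(n) = (p−1)(q−1) = n − (p+q) + 1, so p + q = 867989 − 866124 + 1 = 1866.
p and q are the roots of t² − 1866t + 867989 = 0.
Discriminant: 1866² − 4·867989 = 3481956 − 3471956 = 10000; √10000 = 100.
q = (1866 − 100)/2 = 883, p = (1866 + 100)/2 = 983.
Check: 883 · 983 = 867989.

983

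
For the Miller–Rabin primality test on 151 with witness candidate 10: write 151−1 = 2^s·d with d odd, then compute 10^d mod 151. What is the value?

151 − 1 = 150 = 2^1 · 75, so d = 75.
10^1 ≡ 10 (mod 151)
10^2 ≡ 10^2 = 100 ≡ 100 (mod 151)
10^4 ≡ 100^2 = 10000 ≡ 34 (mod 151)
10^8 ≡ 34^2 = 1156 ≡ 99 (mod 151)
10^16 ≡ 99^2 = 9801 ≡ 137 (mod 151)
10^32 ≡ 137^2 = 18769 ≡ 45 (mod 151)
10^64 ≡ 45^2 = 2025 ≡ 62 (mod 151)
75 = 64 + 8 + 2 + 1 in binary powers of 2.
So 10^75 ≡ 62 · 99 · 100 · 10 ≡ 1 (mod 151).
Since 10^d ≡ 1 (mod 151), base 10 does not prove 151 composite.

1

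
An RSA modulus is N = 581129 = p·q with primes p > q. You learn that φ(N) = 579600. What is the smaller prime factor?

701

φ(n) = (p−1)(q−1) = n − (p+q) + 1, so p + q = 581129 − 579600 + 1 = 1530.
p and q are the roots of t² − 1530t + 581129 = 0.
Discriminant: 1530² − 4·581129 = 2340900 − 2324516 = 16384; √16384 = 128.
q = (1530 − 128)/2 = 701, p = (1530 + 128)/2 = 829.
Check: 701 · 829 = 581129.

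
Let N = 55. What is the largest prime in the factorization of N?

55 = 5 · 11
11 is prime.
So 55 = 5 · 11; the largest prime factor is 11.

11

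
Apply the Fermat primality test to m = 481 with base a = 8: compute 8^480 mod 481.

1

8^1 ≡ 8 (mod 481)
8^2 ≡ 8^2 = 64 ≡ 64 (mod 481)
8^4 ≡ 64^2 = 4096 ≡ 248 (mod 481)
8^8 ≡ 248^2 = 61504 ≡ 417 (mod 481)
8^16 ≡ 417^2 = 173889 ≡ 248 (mod 481)
8^32 ≡ 248^2 = 61504 ≡ 417 (mod 481)
8^64 ≡ 417^2 = 173889 ≡ 248 (mod 481)
8^128 ≡ 248^2 = 61504 ≡ 417 (mod 481)
8^256 ≡ 417^2 = 173889 ≡ 248 (mod 481)
480 = 256 + 128 + 64 + 32 in binary powers of 2.
So 8^480 ≡ 248 · 417 · 248 · 417 ≡ 1 (mod 481).
Since the result is 1, base 8 gives no evidence that 481 is composite.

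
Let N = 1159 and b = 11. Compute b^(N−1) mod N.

11^1 ≡ 11 (mod 1159)
11^2 ≡ 11^2 = 121 ≡ 121 (mod 1159)
11^4 ≡ 121^2 = 14641 ≡ 733 (mod 1159)
11^8 ≡ 733^2 = 537289 ≡ 672 (mod 1159)
11^16 ≡ 672^2 = 451584 ≡ 733 (mod 1159)
11^32 ≡ 733^2 = 537289 ≡ 672 (mod 1159)
11^64 ≡ 672^2 = 451584 ≡ 733 (mod 1159)
11^128 ≡ 733^2 = 537289 ≡ 672 (mod 1159)
11^256 ≡ 672^2 = 451584 ≡ 733 (mod 1159)
11^512 ≡ 733^2 = 537289 ≡ 672 (mod 1159)
11^1024 ≡ 672^2 = 451584 ≡ 733 (mod 1159)
1158 = 1024 + 128 + 4 + 2 in binary powers of 2.
So 11^1158 ≡ 733 · 672 · 733 · 121 ≡ 609 (mod 1159).
Since 609 ≠ 1, base 11 is a Fermat witness: 1159 is composite.

609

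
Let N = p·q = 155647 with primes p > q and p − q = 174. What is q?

317

Since p = q + 174, we have 155647 = q(q + 174), so q² + 174q − 155647 = 0.
Discriminant: 174² + 4·155647 = 30276 + 622588 = 652864; √652864 = 808.
q = (−174 + 808)/2 = 317, and p = q + 174 = 491.
Check: 317 · 491 = 155647.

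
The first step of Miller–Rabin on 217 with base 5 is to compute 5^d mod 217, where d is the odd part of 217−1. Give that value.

125

217 − 1 = 216 = 2^3 · 27, so d = 27.
5^1 ≡ 5 (mod 217)
5^2 ≡ 5^2 = 25 ≡ 25 (mod 217)
5^4 ≡ 25^2 = 625 ≡ 191 (mod 217)
5^8 ≡ 191^2 = 36481 ≡ 25 (mod 217)
5^16 ≡ 25^2 = 625 ≡ 191 (mod 217)
27 = 16 + 8 + 2 + 1 in binary powers of 2.
So 5^27 ≡ 191 · 25 · 25 · 5 ≡ 125 (mod 217).
Squaring chain: 125 → 1 → 1; never reaches −1, so base 5 is a Miller–Rabin witness that 217 is composite.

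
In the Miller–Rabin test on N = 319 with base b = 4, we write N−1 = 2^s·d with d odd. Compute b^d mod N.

212

319 − 1 = 318 = 2^1 · 159, so d = 159.
4^1 ≡ 4 (mod 319)
4^2 ≡ 4^2 = 16 ≡ 16 (mod 319)
4^4 ≡ 16^2 = 256 ≡ 256 (mod 319)
4^8 ≡ 256^2 = 65536 ≡ 141 (mod 319)
4^16 ≡ 141^2 = 19881 ≡ 103 (mod 319)
4^32 ≡ 103^2 = 10609 ≡ 82 (mod 319)
4^64 ≡ 82^2 = 6724 ≡ 25 (mod 319)
4^128 ≡ 25^2 = 625 ≡ 306 (mod 319)
159 = 128 + 16 + 8 + 4 + 2 + 1 in binary powers of 2.
So 4^159 ≡ 306 · 103 · 141 · 256 · 16 · 4 ≡ 212 (mod 319).
Squaring chain: 212; never reaches −1, so base 4 is a Miller–Rabin witness that 319 is composite.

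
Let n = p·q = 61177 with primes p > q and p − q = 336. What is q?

Since p = q + 336, we have 61177 = q(q + 336), so q² + 336q − 61177 = 0.
Discriminant: 336² + 4·61177 = 112896 + 244708 = 357604; √357604 = 598.
q = (−336 + 598)/2 = 131, and p = q + 336 = 467.
Check: 131 · 467 = 61177.

131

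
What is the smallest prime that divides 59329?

79

59329 is odd.
Digit sum 28, not divisible by 3.
Ends in 9: not divisible by 5.
7: 59329 = 7·8475 + 4
11: 59329 = 11·5393 + 6
13: 59329 = 13·4563 + 10
17: 59329 = 17·3489 + 16
19: 59329 = 19·3122 + 11
23: 59329 = 23·2579 + 12
29: 59329 = 29·2045 + 24
31: 59329 = 31·1913 + 26
37: 59329 = 37·1603 + 18
41: 59329 = 41·1447 + 2
43: 59329 = 43·1379 + 32
47: 59329 = 47·1262 + 15
53: 59329 = 53·1119 + 22
59: 59329 = 59·1005 + 34
61: 59329 = 61·972 + 37
67: 59329 = 67·885 + 34
71: 59329 = 71·835 + 44
73: 59329 = 73·812 + 53
79: 59329 = 79·751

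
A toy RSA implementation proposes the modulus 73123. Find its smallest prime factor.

83

73123 is odd.
Digit sum 16, not divisible by 3.
Ends in 3: not divisible by 5.
7: 73123 = 7·10446 + 1
11: 73123 = 11·6647 + 6
13: 73123 = 13·5624 + 11
17: 73123 = 17·4301 + 6
19: 73123 = 19·3848 + 11
23: 73123 = 23·3179 + 6
29: 73123 = 29·2521 + 14
31: 73123 = 31·2358 + 25
37: 73123 = 37·1976 + 11
41: 73123 = 41·1783 + 20
43: 73123 = 43·1700 + 23
47: 73123 = 47·1555 + 38
53: 73123 = 53·1379 + 36
59: 73123 = 59·1239 + 22
61: 73123 = 61·1198 + 45
67: 73123 = 67·1091 + 26
71: 73123 = 71·1029 + 64
73: 73123 = 73·1001 + 50
79: 73123 = 79·925 + 48
83: 73123 = 83·881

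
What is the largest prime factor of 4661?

4661 = 59 · 79
79 is prime.
So 4661 = 59 · 79; the largest prime factor is 79.

79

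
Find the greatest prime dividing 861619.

73

861619 = 11 · 78329
78329 = 29 · 2701
2701 = 37 · 73
73 is prime.
So 861619 = 11 · 29 · 37 · 73; the largest prime factor is 73.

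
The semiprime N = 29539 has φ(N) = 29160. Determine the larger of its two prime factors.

271

φ(n) = (p−1)(q−1) = n − (p+q) + 1, so p + q = 29539 − 29160 + 1 = 380.
p and q are the roots of t² − 380t + 29539 = 0.
Discriminant: 380² − 4·29539 = 144400 − 118156 = 26244; √26244 = 162.
q = (380 − 162)/2 = 109, p = (380 + 162)/2 = 271.
Check: 109 · 271 = 29539.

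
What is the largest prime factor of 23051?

89

23051 = 7 · 3293
3293 = 37 · 89
89 is prime.
So 23051 = 7 · 37 · 89; the largest prime factor is 89.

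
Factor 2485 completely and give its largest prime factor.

71

2485 = 5 · 497
497 = 7 · 71
71 is prime.
So 2485 = 5 · 7 · 71; the largest prime factor is 71.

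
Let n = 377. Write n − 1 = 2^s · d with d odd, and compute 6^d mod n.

377 − 1 = 376 = 2^3 · 47, so d = 47.
6^1 ≡ 6 (mod 377)
6^2 ≡ 6^2 = 36 ≡ 36 (mod 377)
6^4 ≡ 36^2 = 1296 ≡ 165 (mod 377)
6^8 ≡ 165^2 = 27225 ≡ 81 (mod 377)
6^16 ≡ 81^2 = 6561 ≡ 152 (mod 377)
6^32 ≡ 152^2 = 23104 ≡ 107 (mod 377)
47 = 32 + 8 + 4 + 2 + 1 in binary powers of 2.
So 6^47 ≡ 107 · 81 · 165 · 36 · 6 ≡ 323 (mod 377).
Squaring chain: 323 → 277 → 198; never reaches −1, so base 6 is a Miller–Rabin witness that 377 is composite.

323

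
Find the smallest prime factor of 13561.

71

13561 is odd.
Digit sum 16, not divisible by 3.
Ends in 1: not divisible by 5.
7: 13561 = 7·1937 + 2
11: 13561 = 11·1232 + 9
13: 13561 = 13·1043 + 2
17: 13561 = 17·797 + 12
19: 13561 = 19·713 + 14
23: 13561 = 23·589 + 14
29: 13561 = 29·467 + 18
31: 13561 = 31·437 + 14
37: 13561 = 37·366 + 19
41: 13561 = 41·330 + 31
43: 13561 = 43·315 + 16
47: 13561 = 47·288 + 25
53: 13561 = 53·255 + 46
59: 13561 = 59·229 + 50
61: 13561 = 61·222 + 19
67: 13561 = 67·202 + 27
71: 13561 = 71·191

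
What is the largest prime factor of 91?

13

91 = 7 · 13
13 is prime.
So 91 = 7 · 13; the largest prime factor is 13.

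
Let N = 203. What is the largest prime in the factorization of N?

203 = 7 · 29
29 is prime.
So 203 = 7 · 29; the largest prime factor is 29.

29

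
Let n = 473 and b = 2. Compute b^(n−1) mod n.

422

2^1 ≡ 2 (mod 473)
2^2 ≡ 2^2 = 4 ≡ 4 (mod 473)
2^4 ≡ 4^2 = 16 ≡ 16 (mod 473)
2^8 ≡ 16^2 = 256 ≡ 256 (mod 473)
2^16 ≡ 256^2 = 65536 ≡ 262 (mod 473)
2^32 ≡ 262^2 = 68644 ≡ 59 (mod 473)
2^64 ≡ 59^2 = 3481 ≡ 170 (mod 473)
2^128 ≡ 170^2 = 28900 ≡ 47 (mod 473)
2^256 ≡ 47^2 = 2209 ≡ 317 (mod 473)
472 = 256 + 128 + 64 + 16 + 8 in binary powers of 2.
So 2^472 ≡ 317 · 47 · 170 · 262 · 256 ≡ 422 (mod 473).
Since 422 ≠ 1, base 2 is a Fermat witness: 473 is composite.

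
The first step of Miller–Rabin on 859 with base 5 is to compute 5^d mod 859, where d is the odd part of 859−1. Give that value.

1

859 − 1 = 858 = 2^1 · 429, so d = 429.
5^1 ≡ 5 (mod 859)
5^2 ≡ 5^2 = 25 ≡ 25 (mod 859)
5^4 ≡ 25^2 = 625 ≡ 625 (mod 859)
5^8 ≡ 625^2 = 390625 ≡ 639 (mod 859)
5^16 ≡ 639^2 = 408321 ≡ 296 (mod 859)
5^32 ≡ 296^2 = 87616 ≡ 857 (mod 859)
5^64 ≡ 857^2 = 734449 ≡ 4 (mod 859)
5^128 ≡ 4^2 = 16 ≡ 16 (mod 859)
5^256 ≡ 16^2 = 256 ≡ 256 (mod 859)
429 = 256 + 128 + 32 + 8 + 4 + 1 in binary powers of 2.
So 5^429 ≡ 256 · 16 · 857 · 639 · 625 · 5 ≡ 1 (mod 859).
Since 5^d ≡ 1 (mod 859), base 5 does not prove 859 composite.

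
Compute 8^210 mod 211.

8^1 ≡ 8 (mod 211)
8^2 ≡ 8^2 = 64 ≡ 64 (mod 211)
8^4 ≡ 64^2 = 4096 ≡ 87 (mod 211)
8^8 ≡ 87^2 = 7569 ≡ 184 (mod 211)
8^16 ≡ 184^2 = 33856 ≡ 96 (mod 211)
8^32 ≡ 96^2 = 9216 ≡ 143 (mod 211)
8^64 ≡ 143^2 = 20449 ≡ 193 (mod 211)
8^128 ≡ 193^2 = 37249 ≡ 113 (mod 211)
210 = 128 + 64 + 16 + 2 in binary powers of 2.
So 8^210 ≡ 113 · 193 · 96 · 64 ≡ 1 (mod 211).
Since the result is 1, base 8 gives no evidence that 211 is composite.

1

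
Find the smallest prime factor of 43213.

43213 is odd.
Digit sum 13, not divisible by 3.
Ends in 3: not divisible by 5.
7: 43213 = 7·6173 + 2
11: 43213 = 11·3928 + 5
13: 43213 = 13·3324 + 1
17: 43213 = 17·2541 + 16
19: 43213 = 19·2274 + 7
23: 43213 = 23·1878 + 19
29: 43213 = 29·1490 + 3
31: 43213 = 31·1393 + 30
37: 43213 = 37·1167 + 34
41: 43213 = 41·1053 + 40
43: 43213 = 43·1004 + 41
47: 43213 = 47·919 + 20
53: 43213 = 53·815 + 18
59: 43213 = 59·732 + 25
61: 43213 = 61·708 + 25
67: 43213 = 67·644 + 65
71: 43213 = 71·608 + 45
73: 43213 = 73·591 + 70
79: 43213 = 79·547

79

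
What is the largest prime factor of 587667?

89

587667 = 3 · 195889
195889 = 31 · 6319
6319 = 71 · 89
89 is prime.
So 587667 = 3 · 31 · 71 · 89; the largest prime factor is 89.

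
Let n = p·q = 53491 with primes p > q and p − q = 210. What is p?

359

Since p = q + 210, we have 53491 = q(q + 210), so q² + 210q − 53491 = 0.
Discriminant: 210² + 4·53491 = 44100 + 213964 = 258064; √258064 = 508.
q = (−210 + 508)/2 = 149, and p = q + 210 = 359.
Check: 149 · 359 = 53491.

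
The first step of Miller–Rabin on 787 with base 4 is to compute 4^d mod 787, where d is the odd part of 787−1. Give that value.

1

787 − 1 = 786 = 2^1 · 393, so d = 393.
4^1 ≡ 4 (mod 787)
4^2 ≡ 4^2 = 16 ≡ 16 (mod 787)
4^4 ≡ 16^2 = 256 ≡ 256 (mod 787)
4^8 ≡ 256^2 = 65536 ≡ 215 (mod 787)
4^16 ≡ 215^2 = 46225 ≡ 579 (mod 787)
4^32 ≡ 579^2 = 335241 ≡ 766 (mod 787)
4^64 ≡ 766^2 = 586756 ≡ 441 (mod 787)
4^128 ≡ 441^2 = 194481 ≡ 92 (mod 787)
4^256 ≡ 92^2 = 8464 ≡ 594 (mod 787)
393 = 256 + 128 + 8 + 1 in binary powers of 2.
So 4^393 ≡ 594 · 92 · 215 · 4 ≡ 1 (mod 787).
Since 4^d ≡ 1 (mod 787), base 4 does not prove 787 composite.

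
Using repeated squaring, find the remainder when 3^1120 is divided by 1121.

765

3^1 ≡ 3 (mod 1121)
3^2 ≡ 3^2 = 9 ≡ 9 (mod 1121)
3^4 ≡ 9^2 = 81 ≡ 81 (mod 1121)
3^8 ≡ 81^2 = 6561 ≡ 956 (mod 1121)
3^16 ≡ 956^2 = 913936 ≡ 321 (mod 1121)
3^32 ≡ 321^2 = 103041 ≡ 1030 (mod 1121)
3^64 ≡ 1030^2 = 1060900 ≡ 434 (mod 1121)
3^128 ≡ 434^2 = 188356 ≡ 28 (mod 1121)
3^256 ≡ 28^2 = 784 ≡ 784 (mod 1121)
3^512 ≡ 784^2 = 614656 ≡ 348 (mod 1121)
3^1024 ≡ 348^2 = 121104 ≡ 36 (mod 1121)
1120 = 1024 + 64 + 32 in binary powers of 2.
So 3^1120 ≡ 36 · 434 · 1030 ≡ 765 (mod 1121).
Since 765 ≠ 1, base 3 is a Fermat witness: 1121 is composite.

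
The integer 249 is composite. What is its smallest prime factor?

3

249 is odd.
Digit sum 15, divisible by 3.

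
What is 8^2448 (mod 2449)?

2279

8^1 ≡ 8 (mod 2449)
8^2 ≡ 8^2 = 64 ≡ 64 (mod 2449)
8^4 ≡ 64^2 = 4096 ≡ 1647 (mod 2449)
8^8 ≡ 1647^2 = 2712609 ≡ 1566 (mod 2449)
8^16 ≡ 1566^2 = 2452356 ≡ 907 (mod 2449)
8^32 ≡ 907^2 = 822649 ≡ 2234 (mod 2449)
8^64 ≡ 2234^2 = 4990756 ≡ 2143 (mod 2449)
8^128 ≡ 2143^2 = 4592449 ≡ 574 (mod 2449)
8^256 ≡ 574^2 = 329476 ≡ 1310 (mod 2449)
8^512 ≡ 1310^2 = 1716100 ≡ 1800 (mod 2449)
8^1024 ≡ 1800^2 = 3240000 ≡ 2422 (mod 2449)
8^2048 ≡ 2422^2 = 5866084 ≡ 729 (mod 2449)
2448 = 2048 + 256 + 128 + 16 in binary powers of 2.
So 8^2448 ≡ 729 · 1310 · 574 · 907 ≡ 2279 (mod 2449).
Since 2279 ≠ 1, base 8 is a Fermat witness: 2449 is composite.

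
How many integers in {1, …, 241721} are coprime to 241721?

Factor: 241721 = 37 · 47 · 139.
φ(241721) = (37−1) · (47−1) · (139−1) = 36 · 46 · 138 = 228528.

228528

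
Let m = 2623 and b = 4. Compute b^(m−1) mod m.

2277

4^1 ≡ 4 (mod 2623)
4^2 ≡ 4^2 = 16 ≡ 16 (mod 2623)
4^4 ≡ 16^2 = 256 ≡ 256 (mod 2623)
4^8 ≡ 256^2 = 65536 ≡ 2584 (mod 2623)
4^16 ≡ 2584^2 = 6677056 ≡ 1521 (mod 2623)
4^32 ≡ 1521^2 = 2313441 ≡ 2578 (mod 2623)
4^64 ≡ 2578^2 = 6646084 ≡ 2025 (mod 2623)
4^128 ≡ 2025^2 = 4100625 ≡ 876 (mod 2623)
4^256 ≡ 876^2 = 767376 ≡ 1460 (mod 2623)
4^512 ≡ 1460^2 = 2131600 ≡ 1724 (mod 2623)
4^1024 ≡ 1724^2 = 2972176 ≡ 317 (mod 2623)
4^2048 ≡ 317^2 = 100489 ≡ 815 (mod 2623)
2622 = 2048 + 512 + 32 + 16 + 8 + 4 + 2 in binary powers of 2.
So 4^2622 ≡ 815 · 1724 · 2578 · 1521 · 2584 · 256 · 16 ≡ 2277 (mod 2623).
Since 2277 ≠ 1, base 4 is a Fermat witness: 2623 is composite.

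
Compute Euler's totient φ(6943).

6760

Factor: 6943 = 53 · 131.
φ(6943) = (53−1) · (131−1) = 52 · 130 = 6760.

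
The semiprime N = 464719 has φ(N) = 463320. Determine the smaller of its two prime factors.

φ(n) = (p−1)(q−1) = n − (p+q) + 1, so p + q = 464719 − 463320 + 1 = 1400.
p and q are the roots of t² − 1400t + 464719 = 0.
Discriminant: 1400² − 4·464719 = 1960000 − 1858876 = 101124; √101124 = 318.
q = (1400 − 318)/2 = 541, p = (1400 + 318)/2 = 859.
Check: 541 · 859 = 464719.

541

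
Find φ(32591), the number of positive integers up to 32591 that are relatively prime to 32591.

Factor: 32591 = 13 · 23 · 109.
φ(32591) = (13−1) · (23−1) · (109−1) = 12 · 22 · 108 = 28512.

28512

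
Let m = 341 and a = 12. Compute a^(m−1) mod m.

56

12^1 ≡ 12 (mod 341)
12^2 ≡ 12^2 = 144 ≡ 144 (mod 341)
12^4 ≡ 144^2 = 20736 ≡ 276 (mod 341)
12^8 ≡ 276^2 = 76176 ≡ 133 (mod 341)
12^16 ≡ 133^2 = 17689 ≡ 298 (mod 341)
12^32 ≡ 298^2 = 88804 ≡ 144 (mod 341)
12^64 ≡ 144^2 = 20736 ≡ 276 (mod 341)
12^128 ≡ 276^2 = 76176 ≡ 133 (mod 341)
12^256 ≡ 133^2 = 17689 ≡ 298 (mod 341)
340 = 256 + 64 + 16 + 4 in binary powers of 2.
So 12^340 ≡ 298 · 276 · 298 · 276 ≡ 56 (mod 341).
Since 56 ≠ 1, base 12 is a Fermat witness: 341 is composite.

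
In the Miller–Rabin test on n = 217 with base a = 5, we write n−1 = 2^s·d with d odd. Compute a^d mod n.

217 − 1 = 216 = 2^3 · 27, so d = 27.
5^1 ≡ 5 (mod 217)
5^2 ≡ 5^2 = 25 ≡ 25 (mod 217)
5^4 ≡ 25^2 = 625 ≡ 191 (mod 217)
5^8 ≡ 191^2 = 36481 ≡ 25 (mod 217)
5^16 ≡ 25^2 = 625 ≡ 191 (mod 217)
27 = 16 + 8 + 2 + 1 in binary powers of 2.
So 5^27 ≡ 191 · 25 · 25 · 5 ≡ 125 (mod 217).
Squaring chain: 125 → 1 → 1; never reaches −1, so base 5 is a Miller–Rabin witness that 217 is composite.

125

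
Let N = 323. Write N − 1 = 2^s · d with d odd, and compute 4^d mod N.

323 − 1 = 322 = 2^1 · 161, so d = 161.
4^1 ≡ 4 (mod 323)
4^2 ≡ 4^2 = 16 ≡ 16 (mod 323)
4^4 ≡ 16^2 = 256 ≡ 256 (mod 323)
4^8 ≡ 256^2 = 65536 ≡ 290 (mod 323)
4^16 ≡ 290^2 = 84100 ≡ 120 (mod 323)
4^32 ≡ 120^2 = 14400 ≡ 188 (mod 323)
4^64 ≡ 188^2 = 35344 ≡ 137 (mod 323)
4^128 ≡ 137^2 = 18769 ≡ 35 (mod 323)
161 = 128 + 32 + 1 in binary powers of 2.
So 4^161 ≡ 35 · 188 · 4 ≡ 157 (mod 323).
Squaring chain: 157; never reaches −1, so base 4 is a Miller–Rabin witness that 323 is composite.

157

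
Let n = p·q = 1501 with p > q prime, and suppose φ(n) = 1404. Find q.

19

φ(n) = (p−1)(q−1) = n − (p+q) + 1, so p + q = 1501 − 1404 + 1 = 98.
p and q are the roots of t² − 98t + 1501 = 0.
Discriminant: 98² − 4·1501 = 9604 − 6004 = 3600; √3600 = 60.
q = (98 − 60)/2 = 19, p = (98 + 60)/2 = 79.
Check: 19 · 79 = 1501.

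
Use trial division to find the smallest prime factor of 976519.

47

976519 is odd.
Digit sum 37, not divisible by 3.
Ends in 9: not divisible by 5.
7: 976519 = 7·139502 + 5
11: 976519 = 11·88774 + 5
13: 976519 = 13·75116 + 11
17: 976519 = 17·57442 + 5
19: 976519 = 19·51395 + 14
23: 976519 = 23·42457 + 8
29: 976519 = 29·33673 + 2
31: 976519 = 31·31500 + 19
37: 976519 = 37·26392 + 15
41: 976519 = 41·23817 + 22
43: 976519 = 43·22709 + 32
47: 976519 = 47·20777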